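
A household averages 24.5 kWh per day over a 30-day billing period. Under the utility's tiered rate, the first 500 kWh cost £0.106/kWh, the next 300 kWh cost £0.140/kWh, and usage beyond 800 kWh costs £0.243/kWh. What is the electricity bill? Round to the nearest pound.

Usage = 24.5 kWh/day × 30 days = 735 kWh
First 500 kWh × £0.106 = £53.00
Next 235 kWh × £0.140 = £32.90
Remaining tier: 0 kWh (not reached)
Total = £85.90 ≈ £86

£86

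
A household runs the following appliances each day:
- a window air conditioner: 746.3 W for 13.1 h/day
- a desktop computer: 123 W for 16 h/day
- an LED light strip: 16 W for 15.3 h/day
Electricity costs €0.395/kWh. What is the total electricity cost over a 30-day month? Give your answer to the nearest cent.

€142.07

window air conditioner: 746.3 W × 13.1 h × 30 d = 293,296 Wh = 293.3 kWh
desktop computer: 123 W × 16 h × 30 d = 59,040 Wh = 59.04 kWh
LED light strip: 16 W × 15.3 h × 30 d = 7,344 Wh = 7.344 kWh
Total energy = 293.3 + 59.04 + 7.344 = 359.7 kWh
Cost = 359.7 kWh × €0.395 = €142.07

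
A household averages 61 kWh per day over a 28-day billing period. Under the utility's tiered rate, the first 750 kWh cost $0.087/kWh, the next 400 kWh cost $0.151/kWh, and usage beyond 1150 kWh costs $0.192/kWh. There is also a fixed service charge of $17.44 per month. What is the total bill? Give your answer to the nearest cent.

Usage = 61 kWh/day × 28 days = 1708 kWh
First 750 kWh × $0.087 = $65.25
Next 400 kWh × $0.151 = $60.40
Remaining 558 kWh × $0.192 = $107.14
Energy charge = $232.79; + service $17.44 = $250.23

$250.23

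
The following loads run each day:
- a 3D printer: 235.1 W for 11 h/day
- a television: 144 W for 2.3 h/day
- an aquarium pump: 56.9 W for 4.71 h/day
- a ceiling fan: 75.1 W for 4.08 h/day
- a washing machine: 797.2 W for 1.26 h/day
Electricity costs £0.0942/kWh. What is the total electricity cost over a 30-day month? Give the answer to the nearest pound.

3D printer: 235.1 W × 11 h × 30 d = 77,583 Wh = 77.58 kWh
television: 144 W × 2.3 h × 30 d = 9,936 Wh = 9.936 kWh
aquarium pump: 56.9 W × 4.71 h × 30 d = 8,040 Wh = 8.04 kWh
ceiling fan: 75.1 W × 4.08 h × 30 d = 9,192 Wh = 9.192 kWh
washing machine: 797.2 W × 1.26 h × 30 d = 30,134 Wh = 30.13 kWh
Total energy = 77.58 + 9.936 + 8.04 + 9.192 + 30.13 = 134.9 kWh
Cost = 134.9 kWh × £0.0942 = £12.71 ≈ £13

£13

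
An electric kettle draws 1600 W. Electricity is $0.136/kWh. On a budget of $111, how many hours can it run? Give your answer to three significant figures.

510 h

Energy budget = $111 / $0.136 per kWh = 816.2 kWh = 816,176 Wh
Runtime = 816,176 Wh / 1600 W = 510.1 h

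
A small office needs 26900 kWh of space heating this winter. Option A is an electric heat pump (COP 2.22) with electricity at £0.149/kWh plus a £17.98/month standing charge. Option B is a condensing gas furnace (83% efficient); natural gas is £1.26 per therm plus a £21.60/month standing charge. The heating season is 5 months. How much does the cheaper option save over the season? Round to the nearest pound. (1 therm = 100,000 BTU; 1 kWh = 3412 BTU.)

Heat load = 26900 kWh × 3412 = 91,782,800 BTU
Gas: input = 91,782,800 / 0.83 = 110,581,687 BTU = 1,106 therm → 1,106 × £1.26 = £1,393.33; + 5 × £21.60 standing = £1,501.33
Heat pump: 91,782,800 BTU / 3412 = 26,900 kWh heat; / 2.22 = 12,120 kWh in → × £0.149 = £1,805.45; + 5 × £17.98 standing = £1,895.35
Difference = |£1,501.33 − £1,895.35| = £394.02 ≈ £394

£394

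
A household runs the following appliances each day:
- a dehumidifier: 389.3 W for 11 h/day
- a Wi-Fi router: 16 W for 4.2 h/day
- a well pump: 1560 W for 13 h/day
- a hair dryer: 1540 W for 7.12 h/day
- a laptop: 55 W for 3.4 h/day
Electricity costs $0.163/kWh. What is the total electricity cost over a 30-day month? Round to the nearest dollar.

$175

dehumidifier: 389.3 W × 11 h × 30 d = 128,469 Wh = 128.5 kWh
Wi-Fi router: 16 W × 4.2 h × 30 d = 2,016 Wh = 2.016 kWh
well pump: 1560 W × 13 h × 30 d = 608,400 Wh = 608.4 kWh
hair dryer: 1540 W × 7.12 h × 30 d = 328,944 Wh = 328.9 kWh
laptop: 55 W × 3.4 h × 30 d = 5,610 Wh = 5.61 kWh
Total energy = 128.5 + 2.016 + 608.4 + 328.9 + 5.61 = 1,073 kWh
Cost = 1,073 kWh × $0.163 = $174.97 ≈ $175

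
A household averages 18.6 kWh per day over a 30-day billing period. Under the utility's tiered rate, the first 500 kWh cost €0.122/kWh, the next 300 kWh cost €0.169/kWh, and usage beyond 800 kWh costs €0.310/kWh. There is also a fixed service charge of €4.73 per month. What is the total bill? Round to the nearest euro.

Usage = 18.6 kWh/day × 30 days = 558 kWh
First 500 kWh × €0.122 = €61.00
Next 58 kWh × €0.169 = €9.80
Remaining tier: 0 kWh (not reached)
Energy charge = €70.80; + service €4.73 = €75.53 ≈ €76

€76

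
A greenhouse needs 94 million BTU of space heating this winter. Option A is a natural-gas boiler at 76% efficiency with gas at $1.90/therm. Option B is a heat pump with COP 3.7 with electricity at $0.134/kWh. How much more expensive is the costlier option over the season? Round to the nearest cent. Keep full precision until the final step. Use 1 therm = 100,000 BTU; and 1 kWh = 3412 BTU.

Heat load = 94 × 10⁶ BTU = 94,000,000 BTU
Gas: input = 94,000,000 / 0.76 = 123,684,211 BTU = 1,237 therm → 1,237 × $1.90 = $2,350.00
Heat pump: 94,000,000 BTU / 3412 = 27,550 kWh heat; / 3.7 = 7,446 kWh in → × $0.134 = $997.75
Difference = |$2,350.00 − $997.75| = $1,352.25

$1352.25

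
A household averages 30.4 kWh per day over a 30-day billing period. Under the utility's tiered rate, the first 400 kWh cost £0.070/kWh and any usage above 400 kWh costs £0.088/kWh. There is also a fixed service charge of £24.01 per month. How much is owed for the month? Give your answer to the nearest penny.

Usage = 30.4 kWh/day × 30 days = 912 kWh
First 400 kWh × £0.070 = £28.00
Remaining 512 kWh × £0.088 = £45.06
Energy charge = £73.06; + service £24.01 = £97.07

£97.07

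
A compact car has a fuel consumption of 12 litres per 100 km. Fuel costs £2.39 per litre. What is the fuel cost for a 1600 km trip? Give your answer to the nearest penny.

£458.88

Fuel = 12 L/100 km × 1600 km / 100 = 192 L
Cost = 192 L × £2.39/L = £458.88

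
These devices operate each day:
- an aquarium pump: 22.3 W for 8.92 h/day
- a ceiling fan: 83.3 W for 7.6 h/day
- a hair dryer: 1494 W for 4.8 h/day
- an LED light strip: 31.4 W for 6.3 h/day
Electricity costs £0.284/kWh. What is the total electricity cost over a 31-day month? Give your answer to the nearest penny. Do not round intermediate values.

aquarium pump: 22.3 W × 8.92 h × 31 d = 6,166 Wh = 6.166 kWh
ceiling fan: 83.3 W × 7.6 h × 31 d = 19,625 Wh = 19.63 kWh
hair dryer: 1494 W × 4.8 h × 31 d = 222,307 Wh = 222.3 kWh
LED light strip: 31.4 W × 6.3 h × 31 d = 6,132 Wh = 6.132 kWh
Total energy = 6.166 + 19.63 + 222.3 + 6.132 = 254.2 kWh
Cost = 254.2 kWh × £0.284 = £72.20

£72.20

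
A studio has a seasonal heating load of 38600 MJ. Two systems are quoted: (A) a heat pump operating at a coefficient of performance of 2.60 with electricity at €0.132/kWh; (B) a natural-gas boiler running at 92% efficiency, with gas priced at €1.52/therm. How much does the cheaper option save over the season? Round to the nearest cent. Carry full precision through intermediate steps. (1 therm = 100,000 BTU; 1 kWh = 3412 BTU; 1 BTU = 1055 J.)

Heat load = 38600 MJ = 38,600,000,000 J / 1055 = 36,587,678 BTU
Gas: input = 36,587,678 / 0.920 = 39,769,215 BTU = 397.7 therm → 397.7 × €1.52 = €604.49
Heat pump: 36,587,678 BTU / 3412 = 10,720 kWh heat; / 2.60 = 4,124 kWh in → × €0.132 = €544.41
Difference = |€604.49 − €544.41| = €60.08

€60.08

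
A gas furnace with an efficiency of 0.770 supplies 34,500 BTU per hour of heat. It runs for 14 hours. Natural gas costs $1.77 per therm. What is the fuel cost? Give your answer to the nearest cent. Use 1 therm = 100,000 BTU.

$11.10

Heat delivered = 34,500 BTU/h × 14 h = 483,000 BTU
Gas input = 483,000 / 0.770 = 627,273 BTU
= 627,273 / 100,000 = 6.273 therm
Cost = 6.273 × $1.77/therm = $11.10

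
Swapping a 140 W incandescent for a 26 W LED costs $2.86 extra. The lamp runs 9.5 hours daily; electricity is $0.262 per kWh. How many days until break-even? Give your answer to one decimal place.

Power saved = 140 − 26 = 114 W
Daily energy saved = 114 W × 9.5 h = 1083 Wh = 1.083 kWh
Daily savings = 1.083 × $0.262 = $0.2837
Payback = $2.86 / $0.2837 per day = 10.08 days

10.1 days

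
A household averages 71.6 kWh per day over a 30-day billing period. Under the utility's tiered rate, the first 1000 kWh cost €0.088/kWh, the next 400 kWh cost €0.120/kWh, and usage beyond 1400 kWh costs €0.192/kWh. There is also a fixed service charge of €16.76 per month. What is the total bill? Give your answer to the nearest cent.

€296.38

Usage = 71.6 kWh/day × 30 days = 2148 kWh
First 1000 kWh × €0.088 = €88.00
Next 400 kWh × €0.120 = €48.00
Remaining 748 kWh × €0.192 = €143.62
Energy charge = €279.62; + service €16.76 = €296.38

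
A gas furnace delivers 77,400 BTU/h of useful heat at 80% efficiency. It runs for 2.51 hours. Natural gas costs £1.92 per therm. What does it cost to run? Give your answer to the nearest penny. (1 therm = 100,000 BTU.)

Heat delivered = 77,400 BTU/h × 2.51 h = 194,274 BTU
Gas input = 194,274 / 0.80 = 242,842 BTU
= 242,842 / 100,000 = 2.428 therm
Cost = 2.428 × £1.92/therm = £4.66

£4.66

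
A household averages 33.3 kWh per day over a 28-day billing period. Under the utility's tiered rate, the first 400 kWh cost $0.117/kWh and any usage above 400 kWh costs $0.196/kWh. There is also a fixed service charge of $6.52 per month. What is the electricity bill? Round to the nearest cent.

Usage = 33.3 kWh/day × 28 days = 932.4 kWh
First 400 kWh × $0.117 = $46.80
Remaining 532.4 kWh × $0.196 = $104.35
Energy charge = $151.15; + service $6.52 = $157.67

$157.67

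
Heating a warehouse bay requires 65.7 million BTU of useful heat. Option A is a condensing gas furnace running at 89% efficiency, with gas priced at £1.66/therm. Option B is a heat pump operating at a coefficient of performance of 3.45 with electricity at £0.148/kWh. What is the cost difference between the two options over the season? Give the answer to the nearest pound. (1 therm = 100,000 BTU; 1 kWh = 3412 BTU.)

Heat load = 65.7 × 10⁶ BTU = 65,700,000 BTU
Gas: input = 65,700,000 / 0.89 = 73,820,225 BTU = 738.2 therm → 738.2 × £1.66 = £1,225.42
Heat pump: 65,700,000 BTU / 3412 = 19,260 kWh heat; / 3.45 = 5,581 kWh in → × £0.148 = £826.04
Difference = |£1,225.42 − £826.04| = £399.38 ≈ £399

£399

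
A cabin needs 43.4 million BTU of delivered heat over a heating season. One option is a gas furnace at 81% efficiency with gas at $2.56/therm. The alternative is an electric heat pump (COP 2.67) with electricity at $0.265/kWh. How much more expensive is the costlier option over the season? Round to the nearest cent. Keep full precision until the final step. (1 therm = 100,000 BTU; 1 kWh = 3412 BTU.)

Heat load = 43.4 × 10⁶ BTU = 43,400,000 BTU
Gas: input = 43,400,000 / 0.81 = 53,580,247 BTU = 535.8 therm → 535.8 × $2.56 = $1,371.65
Heat pump: 43,400,000 BTU / 3412 = 12,720 kWh heat; / 2.67 = 4,764 kWh in → × $0.265 = $1,262.45
Difference = |$1,371.65 − $1,262.45| = $109.20

$109.20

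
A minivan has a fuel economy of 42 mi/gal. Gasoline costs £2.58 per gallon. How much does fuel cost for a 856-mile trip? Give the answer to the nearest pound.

Fuel = 856 mi / 42 mpg = 20.38 gal
Cost = 20.38 gal × £2.58/gal = £52.58 ≈ £53

£53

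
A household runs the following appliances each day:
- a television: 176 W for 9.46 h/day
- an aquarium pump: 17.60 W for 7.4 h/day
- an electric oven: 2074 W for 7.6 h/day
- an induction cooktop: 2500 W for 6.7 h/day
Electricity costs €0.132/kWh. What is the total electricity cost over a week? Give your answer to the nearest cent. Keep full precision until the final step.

television: 176 W × 9.46 h × 7 d = 11,655 Wh = 11.65 kWh
aquarium pump: 17.60 W × 7.4 h × 7 d = 912 Wh = 0.9117 kWh
electric oven: 2074 W × 7.6 h × 7 d = 110,337 Wh = 110.3 kWh
induction cooktop: 2500 W × 6.7 h × 7 d = 117,250 Wh = 117.2 kWh
Total energy = 11.65 + 0.9117 + 110.3 + 117.2 = 240.2 kWh
Cost = 240.2 kWh × €0.132 = €31.70

€31.70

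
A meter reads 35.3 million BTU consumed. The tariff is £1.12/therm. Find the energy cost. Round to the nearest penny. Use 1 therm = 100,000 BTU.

35.3 million BTU × (10 therm/million BTU) = 353 therm
Cost = 353 therm × £1.12/therm = £395.36

£395.36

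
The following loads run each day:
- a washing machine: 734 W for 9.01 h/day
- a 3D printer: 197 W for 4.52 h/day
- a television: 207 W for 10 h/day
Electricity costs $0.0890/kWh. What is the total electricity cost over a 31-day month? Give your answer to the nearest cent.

$26.41

washing machine: 734 W × 9.01 h × 31 d = 205,014 Wh = 205 kWh
3D printer: 197 W × 4.52 h × 31 d = 27,604 Wh = 27.6 kWh
television: 207 W × 10 h × 31 d = 64,170 Wh = 64.17 kWh
Total energy = 205 + 27.6 + 64.17 = 296.8 kWh
Cost = 296.8 kWh × $0.0890 = $26.41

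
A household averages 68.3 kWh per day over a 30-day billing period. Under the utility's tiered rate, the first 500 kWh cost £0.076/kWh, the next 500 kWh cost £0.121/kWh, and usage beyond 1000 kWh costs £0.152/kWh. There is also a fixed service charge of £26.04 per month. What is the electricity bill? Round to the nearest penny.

£283.99

Usage = 68.3 kWh/day × 30 days = 2049 kWh
First 500 kWh × £0.076 = £38.00
Next 500 kWh × £0.121 = £60.50
Remaining 1049 kWh × £0.152 = £159.45
Energy charge = £257.95; + service £26.04 = £283.99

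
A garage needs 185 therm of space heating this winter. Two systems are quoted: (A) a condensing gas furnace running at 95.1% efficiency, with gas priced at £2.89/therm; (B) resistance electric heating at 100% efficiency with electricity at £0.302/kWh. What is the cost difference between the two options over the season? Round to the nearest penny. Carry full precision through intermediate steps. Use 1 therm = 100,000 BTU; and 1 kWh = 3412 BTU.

£1075.26

Heat load = 185 therm × 100,000 = 18,500,000 BTU
Gas: input = 18,500,000 / 0.951 = 19,453,207 BTU = 194.5 therm → 194.5 × £2.89 = £562.20
Electric: 18,500,000 BTU / 3412 = 5,422 kWh → × £0.302 = £1,637.46
Difference = |£562.20 − £1,637.46| = £1,075.26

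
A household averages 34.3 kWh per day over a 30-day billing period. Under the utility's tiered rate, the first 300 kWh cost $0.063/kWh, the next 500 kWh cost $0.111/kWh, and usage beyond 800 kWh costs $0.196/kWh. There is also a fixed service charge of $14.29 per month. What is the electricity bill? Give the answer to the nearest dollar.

$134

Usage = 34.3 kWh/day × 30 days = 1029 kWh
First 300 kWh × $0.063 = $18.90
Next 500 kWh × $0.111 = $55.50
Remaining 229 kWh × $0.196 = $44.88
Energy charge = $119.28; + service $14.29 = $133.57 ≈ $134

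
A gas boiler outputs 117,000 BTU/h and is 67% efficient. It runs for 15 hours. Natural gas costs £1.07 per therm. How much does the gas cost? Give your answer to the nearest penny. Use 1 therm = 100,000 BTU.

Heat delivered = 117,000 BTU/h × 15 h = 1,755,000 BTU
Gas input = 1,755,000 / 0.67 = 2,619,403 BTU
= 2,619,403 / 100,000 = 26.19 therm
Cost = 26.19 × £1.07/therm = £28.03

£28.03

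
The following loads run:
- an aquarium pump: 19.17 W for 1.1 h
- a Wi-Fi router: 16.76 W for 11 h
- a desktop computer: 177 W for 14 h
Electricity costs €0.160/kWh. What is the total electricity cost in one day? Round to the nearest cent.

aquarium pump: 19.17 W × 1.1 h = 21 Wh = 0.02109 kWh
Wi-Fi router: 16.76 W × 11 h = 184 Wh = 0.1844 kWh
desktop computer: 177 W × 14 h = 2,478 Wh = 2.478 kWh
Total energy = 0.02109 + 0.1844 + 2.478 = 2.683 kWh
Cost = 2.683 kWh × €0.160 = €0.43

€0.43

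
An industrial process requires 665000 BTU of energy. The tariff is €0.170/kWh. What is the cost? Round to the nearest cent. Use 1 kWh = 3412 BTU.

665000 BTU × (0.00029308 kWh/BTU) = 194.9 kWh
Cost = 194.9 kWh × €0.170/kWh = €33.13

€33.13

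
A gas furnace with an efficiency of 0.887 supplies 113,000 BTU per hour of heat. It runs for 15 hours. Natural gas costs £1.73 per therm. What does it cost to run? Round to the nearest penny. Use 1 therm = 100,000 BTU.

£33.06

Heat delivered = 113,000 BTU/h × 15 h = 1,695,000 BTU
Gas input = 1,695,000 / 0.887 = 1,910,936 BTU
= 1,910,936 / 100,000 = 19.11 therm
Cost = 19.11 × £1.73/therm = £33.06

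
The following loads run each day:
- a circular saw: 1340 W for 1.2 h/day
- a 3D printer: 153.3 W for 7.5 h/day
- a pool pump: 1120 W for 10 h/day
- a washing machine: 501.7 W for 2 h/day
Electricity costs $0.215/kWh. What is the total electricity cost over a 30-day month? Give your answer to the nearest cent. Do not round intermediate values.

circular saw: 1340 W × 1.2 h × 30 d = 48,240 Wh = 48.24 kWh
3D printer: 153.3 W × 7.5 h × 30 d = 34,492 Wh = 34.49 kWh
pool pump: 1120 W × 10 h × 30 d = 336,000 Wh = 336 kWh
washing machine: 501.7 W × 2 h × 30 d = 30,102 Wh = 30.1 kWh
Total energy = 48.24 + 34.49 + 336 + 30.1 = 448.8 kWh
Cost = 448.8 kWh × $0.215 = $96.50

$96.50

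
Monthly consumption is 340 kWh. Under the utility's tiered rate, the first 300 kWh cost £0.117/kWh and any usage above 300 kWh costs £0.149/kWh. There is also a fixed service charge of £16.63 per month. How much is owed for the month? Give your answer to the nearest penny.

First 300 kWh × £0.117 = £35.10
Remaining 40 kWh × £0.149 = £5.96
Energy charge = £41.06; + service £16.63 = £57.69

£57.69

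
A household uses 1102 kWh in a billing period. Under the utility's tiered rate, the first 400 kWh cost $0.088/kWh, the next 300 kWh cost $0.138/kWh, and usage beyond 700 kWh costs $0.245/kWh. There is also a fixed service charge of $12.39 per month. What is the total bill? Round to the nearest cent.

First 400 kWh × $0.088 = $35.20
Next 300 kWh × $0.138 = $41.40
Remaining 402 kWh × $0.245 = $98.49
Energy charge = $175.09; + service $12.39 = $187.48

$187.48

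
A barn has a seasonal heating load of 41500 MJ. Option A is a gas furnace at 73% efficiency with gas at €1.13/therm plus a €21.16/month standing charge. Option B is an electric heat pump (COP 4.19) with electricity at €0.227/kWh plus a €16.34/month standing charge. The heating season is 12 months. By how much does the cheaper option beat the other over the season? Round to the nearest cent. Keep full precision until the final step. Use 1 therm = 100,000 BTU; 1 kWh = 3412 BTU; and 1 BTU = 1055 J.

€42.15

Heat load = 41500 MJ = 41,500,000,000 J / 1055 = 39,336,493 BTU
Gas: input = 39,336,493 / 0.73 = 53,885,607 BTU = 538.9 therm → 538.9 × €1.13 = €608.91; + 12 × €21.16 standing = €862.83
Heat pump: 39,336,493 BTU / 3412 = 11,530 kWh heat; / 4.19 = 2,752 kWh in → × €0.227 = €624.59; + 12 × €16.34 standing = €820.67
Difference = |€862.83 − €820.67| = €42.15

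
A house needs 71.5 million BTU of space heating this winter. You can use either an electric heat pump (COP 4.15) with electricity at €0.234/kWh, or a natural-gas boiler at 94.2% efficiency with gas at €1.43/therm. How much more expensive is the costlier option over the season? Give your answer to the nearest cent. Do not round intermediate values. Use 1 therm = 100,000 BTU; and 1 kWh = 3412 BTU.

Heat load = 71.5 × 10⁶ BTU = 71,500,000 BTU
Gas: input = 71,500,000 / 0.942 = 75,902,335 BTU = 759 therm → 759 × €1.43 = €1,085.40
Heat pump: 71,500,000 BTU / 3412 = 20,960 kWh heat; / 4.15 = 5,050 kWh in → × €0.234 = €1,181.58
Difference = |€1,085.40 − €1,181.58| = €96.18

€96.18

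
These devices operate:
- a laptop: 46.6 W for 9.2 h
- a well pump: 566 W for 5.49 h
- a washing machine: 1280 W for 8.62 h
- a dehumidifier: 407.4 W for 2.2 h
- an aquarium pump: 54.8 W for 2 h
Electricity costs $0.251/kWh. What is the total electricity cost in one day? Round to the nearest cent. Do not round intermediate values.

laptop: 46.6 W × 9.2 h = 429 Wh = 0.4287 kWh
well pump: 566 W × 5.49 h = 3,107 Wh = 3.107 kWh
washing machine: 1280 W × 8.62 h = 11,034 Wh = 11.03 kWh
dehumidifier: 407.4 W × 2.2 h = 896 Wh = 0.8963 kWh
aquarium pump: 54.8 W × 2 h = 110 Wh = 0.1096 kWh
Total energy = 0.4287 + 3.107 + 11.03 + 0.8963 + 0.1096 = 15.58 kWh
Cost = 15.58 kWh × $0.251 = $3.91

$3.91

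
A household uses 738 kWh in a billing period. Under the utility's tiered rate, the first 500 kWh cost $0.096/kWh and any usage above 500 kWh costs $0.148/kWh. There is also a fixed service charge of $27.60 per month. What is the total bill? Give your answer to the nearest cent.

First 500 kWh × $0.096 = $48.00
Remaining 238 kWh × $0.148 = $35.22
Energy charge = $83.22; + service $27.60 = $110.82

$110.82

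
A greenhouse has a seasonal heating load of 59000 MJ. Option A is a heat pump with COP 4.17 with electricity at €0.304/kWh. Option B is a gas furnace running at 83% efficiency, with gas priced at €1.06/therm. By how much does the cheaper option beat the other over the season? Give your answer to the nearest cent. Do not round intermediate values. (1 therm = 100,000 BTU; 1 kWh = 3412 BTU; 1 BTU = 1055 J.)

Heat load = 59000 MJ = 59,000,000,000 J / 1055 = 55,924,171 BTU
Gas: input = 55,924,171 / 0.83 = 67,378,519 BTU = 673.8 therm → 673.8 × €1.06 = €714.21
Heat pump: 55,924,171 BTU / 3412 = 16,390 kWh heat; / 4.17 = 3,931 kWh in → × €0.304 = €1,194.89
Difference = |€714.21 − €1,194.89| = €480.68

€480.68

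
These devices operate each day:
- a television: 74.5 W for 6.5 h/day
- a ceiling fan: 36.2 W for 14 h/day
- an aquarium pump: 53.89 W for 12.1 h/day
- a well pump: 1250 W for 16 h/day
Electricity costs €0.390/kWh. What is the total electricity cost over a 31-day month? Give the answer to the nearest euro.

television: 74.5 W × 6.5 h × 31 d = 15,012 Wh = 15.01 kWh
ceiling fan: 36.2 W × 14 h × 31 d = 15,711 Wh = 15.71 kWh
aquarium pump: 53.89 W × 12.1 h × 31 d = 20,214 Wh = 20.21 kWh
well pump: 1250 W × 16 h × 31 d = 620,000 Wh = 620 kWh
Total energy = 15.01 + 15.71 + 20.21 + 620 = 670.9 kWh
Cost = 670.9 kWh × €0.390 = €261.67 ≈ €262

€262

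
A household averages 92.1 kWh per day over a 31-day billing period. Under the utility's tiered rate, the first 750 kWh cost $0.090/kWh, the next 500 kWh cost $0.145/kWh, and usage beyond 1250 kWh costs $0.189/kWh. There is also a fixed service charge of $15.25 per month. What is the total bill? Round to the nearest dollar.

Usage = 92.1 kWh/day × 31 days = 2855.1 kWh
First 750 kWh × $0.090 = $67.50
Next 500 kWh × $0.145 = $72.50
Remaining 1605.1 kWh × $0.189 = $303.36
Energy charge = $443.36; + service $15.25 = $458.61 ≈ $459

$459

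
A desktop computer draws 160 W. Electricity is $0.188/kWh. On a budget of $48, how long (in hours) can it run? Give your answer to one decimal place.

Energy budget = $48 / $0.188 per kWh = 255.3 kWh = 255,319 Wh
Runtime = 255,319 Wh / 160 W = 1,596 h

1595.7 h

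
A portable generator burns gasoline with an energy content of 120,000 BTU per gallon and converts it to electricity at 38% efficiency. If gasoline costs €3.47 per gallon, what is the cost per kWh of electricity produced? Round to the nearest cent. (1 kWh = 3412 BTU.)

Electrical output per gallon = 120,000 BTU × 0.38 / 3412 BTU/kWh = 13.36 kWh
Cost per kWh = €3.47 / 13.36 kWh = €0.260

€0.26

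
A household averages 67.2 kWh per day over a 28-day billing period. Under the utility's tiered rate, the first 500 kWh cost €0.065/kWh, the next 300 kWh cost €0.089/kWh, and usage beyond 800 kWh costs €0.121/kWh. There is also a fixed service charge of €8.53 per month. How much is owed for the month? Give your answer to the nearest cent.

Usage = 67.2 kWh/day × 28 days = 1881.6 kWh
First 500 kWh × €0.065 = €32.50
Next 300 kWh × €0.089 = €26.70
Remaining 1081.6 kWh × €0.121 = €130.87
Energy charge = €190.07; + service €8.53 = €198.60

€198.60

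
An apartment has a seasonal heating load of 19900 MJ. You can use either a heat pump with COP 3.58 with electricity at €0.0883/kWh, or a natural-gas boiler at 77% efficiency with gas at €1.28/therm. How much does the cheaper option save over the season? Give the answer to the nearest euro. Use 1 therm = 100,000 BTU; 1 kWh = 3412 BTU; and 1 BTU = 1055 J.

Heat load = 19900 MJ = 19,900,000,000 J / 1055 = 18,862,559 BTU
Gas: input = 18,862,559 / 0.77 = 24,496,830 BTU = 245 therm → 245 × €1.28 = €313.56
Heat pump: 18,862,559 BTU / 3412 = 5,528 kWh heat; / 3.58 = 1,544 kWh in → × €0.0883 = €136.35
Difference = |€313.56 − €136.35| = €177.20 ≈ €177

€177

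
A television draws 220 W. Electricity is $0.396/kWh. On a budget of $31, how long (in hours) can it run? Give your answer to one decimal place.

Energy budget = $31 / $0.396 per kWh = 78.28 kWh = 78,283 Wh
Runtime = 78,283 Wh / 220 W = 355.8 h

355.8 h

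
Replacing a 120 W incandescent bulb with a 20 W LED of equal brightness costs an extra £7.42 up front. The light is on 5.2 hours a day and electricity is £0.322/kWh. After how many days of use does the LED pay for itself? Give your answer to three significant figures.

Power saved = 120 − 20 = 100 W
Daily energy saved = 100 W × 5.2 h = 520 Wh = 0.52 kWh
Daily savings = 0.52 × £0.322 = £0.1674
Payback = £7.42 / £0.1674 per day = 44.31 days

44.3 days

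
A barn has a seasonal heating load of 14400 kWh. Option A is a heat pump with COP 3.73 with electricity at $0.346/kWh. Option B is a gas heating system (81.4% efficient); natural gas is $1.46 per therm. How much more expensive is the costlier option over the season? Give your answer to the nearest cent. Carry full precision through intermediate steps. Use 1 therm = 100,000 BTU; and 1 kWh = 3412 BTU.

$454.51

Heat load = 14400 kWh × 3412 = 49,132,800 BTU
Gas: input = 49,132,800 / 0.814 = 60,359,705 BTU = 603.6 therm → 603.6 × $1.46 = $881.25
Heat pump: 49,132,800 BTU / 3412 = 14,400 kWh heat; / 3.73 = 3,861 kWh in → × $0.346 = $1,335.76
Difference = |$881.25 − $1,335.76| = $454.51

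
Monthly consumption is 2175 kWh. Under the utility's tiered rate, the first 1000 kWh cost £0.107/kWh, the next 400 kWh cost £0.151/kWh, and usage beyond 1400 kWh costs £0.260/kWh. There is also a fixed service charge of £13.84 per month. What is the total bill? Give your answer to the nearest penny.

First 1000 kWh × £0.107 = £107.00
Next 400 kWh × £0.151 = £60.40
Remaining 775 kWh × £0.260 = £201.50
Energy charge = £368.90; + service £13.84 = £382.74

£382.74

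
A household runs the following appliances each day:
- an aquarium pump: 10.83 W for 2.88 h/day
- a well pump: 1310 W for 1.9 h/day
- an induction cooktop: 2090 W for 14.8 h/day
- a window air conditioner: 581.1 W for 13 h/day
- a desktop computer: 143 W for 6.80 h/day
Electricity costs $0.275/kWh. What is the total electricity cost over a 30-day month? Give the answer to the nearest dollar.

aquarium pump: 10.83 W × 2.88 h × 30 d = 936 Wh = 0.9357 kWh
well pump: 1310 W × 1.9 h × 30 d = 74,670 Wh = 74.67 kWh
induction cooktop: 2090 W × 14.8 h × 30 d = 927,960 Wh = 928 kWh
window air conditioner: 581.1 W × 13 h × 30 d = 226,629 Wh = 226.6 kWh
desktop computer: 143 W × 6.80 h × 30 d = 29,172 Wh = 29.17 kWh
Total energy = 0.9357 + 74.67 + 928 + 226.6 + 29.17 = 1,259 kWh
Cost = 1,259 kWh × $0.275 = $346.33 ≈ $346

$346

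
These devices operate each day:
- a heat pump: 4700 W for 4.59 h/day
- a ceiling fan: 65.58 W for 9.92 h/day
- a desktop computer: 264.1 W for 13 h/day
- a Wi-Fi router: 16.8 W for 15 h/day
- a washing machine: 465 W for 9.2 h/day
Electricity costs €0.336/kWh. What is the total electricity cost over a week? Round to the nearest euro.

€71

heat pump: 4700 W × 4.59 h × 7 d = 151,011 Wh = 151 kWh
ceiling fan: 65.58 W × 9.92 h × 7 d = 4,554 Wh = 4.554 kWh
desktop computer: 264.1 W × 13 h × 7 d = 24,033 Wh = 24.03 kWh
Wi-Fi router: 16.8 W × 15 h × 7 d = 1,764 Wh = 1.764 kWh
washing machine: 465 W × 9.2 h × 7 d = 29,946 Wh = 29.95 kWh
Total energy = 151 + 4.554 + 24.03 + 1.764 + 29.95 = 211.3 kWh
Cost = 211.3 kWh × €0.336 = €71.00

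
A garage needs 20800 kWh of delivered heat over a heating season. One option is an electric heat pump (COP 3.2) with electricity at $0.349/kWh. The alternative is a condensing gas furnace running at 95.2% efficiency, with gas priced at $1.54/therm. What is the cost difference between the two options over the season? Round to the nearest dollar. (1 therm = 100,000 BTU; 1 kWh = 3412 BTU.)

Heat load = 20800 kWh × 3412 = 70,969,600 BTU
Gas: input = 70,969,600 / 0.952 = 74,547,899 BTU = 745.5 therm → 745.5 × $1.54 = $1,148.04
Heat pump: 70,969,600 BTU / 3412 = 20,800 kWh heat; / 3.2 = 6,500 kWh in → × $0.349 = $2,268.50
Difference = |$1,148.04 − $2,268.50| = $1,120.46 ≈ $1120

$1120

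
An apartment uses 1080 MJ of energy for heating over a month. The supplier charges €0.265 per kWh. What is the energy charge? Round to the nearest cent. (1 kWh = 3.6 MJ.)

1080 MJ × (0.27778 kWh/MJ) = 300 kWh
Cost = 300 kWh × €0.265/kWh = €79.50

€79.50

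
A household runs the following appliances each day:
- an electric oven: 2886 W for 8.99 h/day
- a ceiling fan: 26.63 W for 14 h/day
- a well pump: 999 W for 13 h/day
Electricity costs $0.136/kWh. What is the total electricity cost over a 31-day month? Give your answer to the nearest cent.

$165.71

electric oven: 2886 W × 8.99 h × 31 d = 804,299 Wh = 804.3 kWh
ceiling fan: 26.63 W × 14 h × 31 d = 11,557 Wh = 11.56 kWh
well pump: 999 W × 13 h × 31 d = 402,597 Wh = 402.6 kWh
Total energy = 804.3 + 11.56 + 402.6 = 1,218 kWh
Cost = 1,218 kWh × $0.136 = $165.71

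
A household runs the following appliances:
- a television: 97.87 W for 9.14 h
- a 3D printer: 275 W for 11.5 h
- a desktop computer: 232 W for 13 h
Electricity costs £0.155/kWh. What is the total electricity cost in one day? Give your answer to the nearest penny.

television: 97.87 W × 9.14 h = 895 Wh = 0.8945 kWh
3D printer: 275 W × 11.5 h = 3,162 Wh = 3.163 kWh
desktop computer: 232 W × 13 h = 3,016 Wh = 3.016 kWh
Total energy = 0.8945 + 3.163 + 3.016 = 7.073 kWh
Cost = 7.073 kWh × £0.155 = £1.10

£1.10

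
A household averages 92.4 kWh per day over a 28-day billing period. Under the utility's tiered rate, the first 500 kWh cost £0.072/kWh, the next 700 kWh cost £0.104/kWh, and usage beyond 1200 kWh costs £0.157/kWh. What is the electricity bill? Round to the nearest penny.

Usage = 92.4 kWh/day × 28 days = 2587.2 kWh
First 500 kWh × £0.072 = £36.00
Next 700 kWh × £0.104 = £72.80
Remaining 1387.2 kWh × £0.157 = £217.79
Total = £326.59

£326.59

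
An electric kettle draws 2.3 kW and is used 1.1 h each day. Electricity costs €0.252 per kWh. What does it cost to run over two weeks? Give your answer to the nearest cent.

€8.93

Energy = 2300 W × 1.1 h/day × 14 days = 35,420 Wh = 35.42 kWh
Cost = 35.42 kWh × €0.252/kWh = €8.93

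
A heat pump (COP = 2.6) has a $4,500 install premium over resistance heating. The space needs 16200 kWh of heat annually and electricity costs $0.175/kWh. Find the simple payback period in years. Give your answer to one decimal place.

Resistance: 16200 kWh × $0.175 = $2,835.00/yr
Heat pump: 16200 / 2.6 = 6231 kWh in → × $0.175 = $1,090.38/yr
Annual savings = $1,744.62
Payback = $4,500 / $1,744.62 = 2.58 years

2.6 years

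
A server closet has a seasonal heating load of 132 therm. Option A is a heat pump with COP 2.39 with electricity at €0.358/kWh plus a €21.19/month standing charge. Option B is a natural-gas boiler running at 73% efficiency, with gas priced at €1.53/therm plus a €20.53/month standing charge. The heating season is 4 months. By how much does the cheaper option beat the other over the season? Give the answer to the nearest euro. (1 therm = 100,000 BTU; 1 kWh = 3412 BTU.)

€305

Heat load = 132 therm × 100,000 = 13,200,000 BTU
Gas: input = 13,200,000 / 0.73 = 18,082,192 BTU = 180.8 therm → 180.8 × €1.53 = €276.66; + 4 × €20.53 standing = €358.78
Heat pump: 13,200,000 BTU / 3412 = 3,869 kWh heat; / 2.39 = 1,619 kWh in → × €0.358 = €579.50; + 4 × €21.19 standing = €664.26
Difference = |€358.78 − €664.26| = €305.48 ≈ €305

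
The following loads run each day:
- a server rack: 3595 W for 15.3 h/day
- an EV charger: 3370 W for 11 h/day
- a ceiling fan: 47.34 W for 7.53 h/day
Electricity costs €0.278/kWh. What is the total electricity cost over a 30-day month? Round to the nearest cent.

€770.87

server rack: 3595 W × 15.3 h × 30 d = 1,650,105 Wh = 1,650 kWh
EV charger: 3370 W × 11 h × 30 d = 1,112,100 Wh = 1,112 kWh
ceiling fan: 47.34 W × 7.53 h × 30 d = 10,694 Wh = 10.69 kWh
Total energy = 1,650 + 1,112 + 10.69 = 2,773 kWh
Cost = 2,773 kWh × €0.278 = €770.87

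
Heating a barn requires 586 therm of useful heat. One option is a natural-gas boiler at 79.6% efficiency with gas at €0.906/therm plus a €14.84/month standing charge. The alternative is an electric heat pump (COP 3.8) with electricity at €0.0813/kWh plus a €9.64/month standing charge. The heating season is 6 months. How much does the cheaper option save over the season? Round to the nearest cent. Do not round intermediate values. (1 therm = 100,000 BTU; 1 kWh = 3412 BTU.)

€330.73

Heat load = 586 therm × 100,000 = 58,600,000 BTU
Gas: input = 58,600,000 / 0.796 = 73,618,090 BTU = 736.2 therm → 736.2 × €0.906 = €666.98; + 6 × €14.84 standing = €756.02
Heat pump: 58,600,000 BTU / 3412 = 17,170 kWh heat; / 3.8 = 4,520 kWh in → × €0.0813 = €367.45; + 6 × €9.64 standing = €425.29
Difference = |€756.02 − €425.29| = €330.73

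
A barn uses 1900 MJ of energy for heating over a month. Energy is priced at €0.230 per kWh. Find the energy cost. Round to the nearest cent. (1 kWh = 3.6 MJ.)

1900 MJ × (0.27778 kWh/MJ) = 527.8 kWh
Cost = 527.8 kWh × €0.230/kWh = €121.39

€121.39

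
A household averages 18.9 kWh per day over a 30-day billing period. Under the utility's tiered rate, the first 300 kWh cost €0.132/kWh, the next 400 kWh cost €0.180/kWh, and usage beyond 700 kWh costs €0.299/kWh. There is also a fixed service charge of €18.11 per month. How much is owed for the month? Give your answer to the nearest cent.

€105.77

Usage = 18.9 kWh/day × 30 days = 567 kWh
First 300 kWh × €0.132 = €39.60
Next 267 kWh × €0.180 = €48.06
Remaining tier: 0 kWh (not reached)
Energy charge = €87.66; + service €18.11 = €105.77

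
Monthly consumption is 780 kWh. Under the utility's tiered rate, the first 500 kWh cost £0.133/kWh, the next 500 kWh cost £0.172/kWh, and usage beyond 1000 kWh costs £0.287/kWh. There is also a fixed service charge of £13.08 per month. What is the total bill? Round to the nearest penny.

£127.74

First 500 kWh × £0.133 = £66.50
Next 280 kWh × £0.172 = £48.16
Remaining tier: 0 kWh (not reached)
Energy charge = £114.66; + service £13.08 = £127.74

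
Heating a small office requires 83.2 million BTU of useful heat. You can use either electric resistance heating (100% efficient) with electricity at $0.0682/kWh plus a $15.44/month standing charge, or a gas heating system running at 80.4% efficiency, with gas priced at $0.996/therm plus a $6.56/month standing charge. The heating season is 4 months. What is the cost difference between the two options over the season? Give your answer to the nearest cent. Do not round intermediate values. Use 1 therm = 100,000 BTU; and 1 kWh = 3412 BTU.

$667.86

Heat load = 83.2 × 10⁶ BTU = 83,200,000 BTU
Gas: input = 83,200,000 / 0.804 = 103,482,587 BTU = 1,035 therm → 1,035 × $0.996 = $1,030.69; + 4 × $6.56 standing = $1,056.93
Electric: 83,200,000 BTU / 3412 = 24,380 kWh → × $0.0682 = $1,663.02; + 4 × $15.44 standing = $1,724.78
Difference = |$1,056.93 − $1,724.78| = $667.86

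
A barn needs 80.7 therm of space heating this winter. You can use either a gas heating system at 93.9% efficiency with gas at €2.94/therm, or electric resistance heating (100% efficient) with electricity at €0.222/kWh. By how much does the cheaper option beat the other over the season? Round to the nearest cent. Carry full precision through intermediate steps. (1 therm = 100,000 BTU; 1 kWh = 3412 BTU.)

Heat load = 80.7 therm × 100,000 = 8,070,000 BTU
Gas: input = 8,070,000 / 0.939 = 8,594,249 BTU = 85.94 therm → 85.94 × €2.94 = €252.67
Electric: 8,070,000 BTU / 3412 = 2,365 kWh → × €0.222 = €525.07
Difference = |€252.67 − €525.07| = €272.40

€272.40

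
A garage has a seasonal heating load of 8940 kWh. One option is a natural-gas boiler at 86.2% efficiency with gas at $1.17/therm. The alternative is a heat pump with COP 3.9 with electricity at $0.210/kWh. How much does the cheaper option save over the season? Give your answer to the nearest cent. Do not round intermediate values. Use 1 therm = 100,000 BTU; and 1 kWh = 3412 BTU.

$67.36

Heat load = 8940 kWh × 3412 = 30,503,280 BTU
Gas: input = 30,503,280 / 0.862 = 35,386,636 BTU = 353.9 therm → 353.9 × $1.17 = $414.02
Heat pump: 30,503,280 BTU / 3412 = 8,940 kWh heat; / 3.9 = 2,292 kWh in → × $0.210 = $481.38
Difference = |$414.02 − $481.38| = $67.36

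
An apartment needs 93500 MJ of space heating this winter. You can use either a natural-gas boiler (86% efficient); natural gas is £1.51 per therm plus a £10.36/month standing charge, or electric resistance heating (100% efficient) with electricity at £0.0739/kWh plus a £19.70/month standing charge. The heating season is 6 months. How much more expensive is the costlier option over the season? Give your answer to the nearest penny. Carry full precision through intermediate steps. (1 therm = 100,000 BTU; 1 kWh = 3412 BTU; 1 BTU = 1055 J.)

£419.47

Heat load = 93500 MJ = 93,500,000,000 J / 1055 = 88,625,592 BTU
Gas: input = 88,625,592 / 0.86 = 103,053,014 BTU = 1,031 therm → 1,031 × £1.51 = £1,556.10; + 6 × £10.36 standing = £1,618.26
Electric: 88,625,592 BTU / 3412 = 25,970 kWh → × £0.0739 = £1,919.53; + 6 × £19.70 standing = £2,037.73
Difference = |£1,618.26 − £2,037.73| = £419.47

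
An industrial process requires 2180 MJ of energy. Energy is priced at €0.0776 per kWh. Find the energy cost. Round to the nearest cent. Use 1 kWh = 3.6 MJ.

€46.99

2180 MJ × (0.27778 kWh/MJ) = 605.6 kWh
Cost = 605.6 kWh × €0.0776/kWh = €46.99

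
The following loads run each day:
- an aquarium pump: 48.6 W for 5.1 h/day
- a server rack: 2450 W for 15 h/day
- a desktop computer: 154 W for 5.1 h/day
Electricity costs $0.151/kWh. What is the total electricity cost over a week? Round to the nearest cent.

aquarium pump: 48.6 W × 5.1 h × 7 d = 1,735 Wh = 1.735 kWh
server rack: 2450 W × 15 h × 7 d = 257,250 Wh = 257.2 kWh
desktop computer: 154 W × 5.1 h × 7 d = 5,498 Wh = 5.498 kWh
Total energy = 1.735 + 257.2 + 5.498 = 264.5 kWh
Cost = 264.5 kWh × $0.151 = $39.94

$39.94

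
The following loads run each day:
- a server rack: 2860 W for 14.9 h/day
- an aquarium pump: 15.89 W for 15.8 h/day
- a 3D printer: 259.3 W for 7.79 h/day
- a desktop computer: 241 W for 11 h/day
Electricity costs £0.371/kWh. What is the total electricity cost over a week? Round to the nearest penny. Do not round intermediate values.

£123.45

server rack: 2860 W × 14.9 h × 7 d = 298,298 Wh = 298.3 kWh
aquarium pump: 15.89 W × 15.8 h × 7 d = 1,757 Wh = 1.757 kWh
3D printer: 259.3 W × 7.79 h × 7 d = 14,140 Wh = 14.14 kWh
desktop computer: 241 W × 11 h × 7 d = 18,557 Wh = 18.56 kWh
Total energy = 298.3 + 1.757 + 14.14 + 18.56 = 332.8 kWh
Cost = 332.8 kWh × £0.371 = £123.45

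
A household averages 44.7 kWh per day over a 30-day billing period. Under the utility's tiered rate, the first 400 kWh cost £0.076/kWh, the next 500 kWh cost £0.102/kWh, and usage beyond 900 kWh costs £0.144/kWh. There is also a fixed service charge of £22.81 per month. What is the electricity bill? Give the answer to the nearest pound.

Usage = 44.7 kWh/day × 30 days = 1341 kWh
First 400 kWh × £0.076 = £30.40
Next 500 kWh × £0.102 = £51.00
Remaining 441 kWh × £0.144 = £63.50
Energy charge = £144.90; + service £22.81 = £167.71 ≈ £168

£168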